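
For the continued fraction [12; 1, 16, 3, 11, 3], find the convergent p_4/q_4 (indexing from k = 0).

Using pₖ = aₖpₖ₋₁ + pₖ₋₂, qₖ = aₖqₖ₋₁ + qₖ₋₂ (with p₋₁=1, p₋₂=0, q₋₁=0, q₋₂=1):
  k=0: a=12, p=12, q=1
  k=1: a=1, p=13, q=1
  k=2: a=16, p=220, q=17
  k=3: a=3, p=673, q=52
  k=4: a=11, p=7623, q=589

7623/589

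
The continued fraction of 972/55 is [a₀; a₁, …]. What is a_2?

2

972 = 17·55 + 37   →  a_0 = 17
55 = 1·37 + 18   →  a_1 = 1
37 = 2·18 + 1   →  a_2 = 2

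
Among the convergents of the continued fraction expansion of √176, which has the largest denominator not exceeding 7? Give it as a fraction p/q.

53/4

√176 = [13; 3, 1, 3, 26, …] (period length 4).
Convergents:
  p_0/q_0 = 13/1
  p_1/q_1 = 40/3
  p_2/q_2 = 53/4
  p_3/q_3 = 199/15
q_2 = 4 ≤ 7 < 15 = q_3, so the answer is 53/4.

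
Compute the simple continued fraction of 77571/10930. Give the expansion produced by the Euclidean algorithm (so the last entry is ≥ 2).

77571 = 7×10930 + 1061
10930 = 10×1061 + 320
1061 = 3×320 + 101
320 = 3×101 + 17
101 = 5×17 + 16
17 = 1×16 + 1
16 = 16×1 + 0  (stop)
So 77571/10930 = [7; 10, 3, 3, 5, 1, 16].

[7; 10, 3, 3, 5, 1, 16]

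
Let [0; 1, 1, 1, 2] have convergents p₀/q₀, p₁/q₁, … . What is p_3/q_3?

2/3

Using pₖ = aₖpₖ₋₁ + pₖ₋₂, qₖ = aₖqₖ₋₁ + qₖ₋₂ (with p₋₁=1, p₋₂=0, q₋₁=0, q₋₂=1):
  k=0: a=0, p=0, q=1
  k=1: a=1, p=1, q=1
  k=2: a=1, p=1, q=2
  k=3: a=1, p=2, q=3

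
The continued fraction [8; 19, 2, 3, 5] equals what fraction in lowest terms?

Using pₖ = aₖpₖ₋₁ + pₖ₋₂ and qₖ = aₖqₖ₋₁ + qₖ₋₂:
  k=0: a=8, p=8, q=1
  k=1: a=19, p=153, q=19
  k=2: a=2, p=314, q=39
  k=3: a=3, p=1095, q=136
  k=4: a=5, p=5789, q=719

5789/719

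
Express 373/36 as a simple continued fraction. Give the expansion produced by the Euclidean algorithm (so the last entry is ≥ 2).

373 = 10×36 + 13
36 = 2×13 + 10
13 = 1×10 + 3
10 = 3×3 + 1
3 = 3×1 + 0  (stop)
So 373/36 = [10; 2, 1, 3, 3].

[10; 2, 1, 3, 3]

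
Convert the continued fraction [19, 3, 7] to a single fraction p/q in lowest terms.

Fold from the inside: start with 7/1.
  3 + 1/7 = 22/7
  19 + 7/22 = 425/22

425/22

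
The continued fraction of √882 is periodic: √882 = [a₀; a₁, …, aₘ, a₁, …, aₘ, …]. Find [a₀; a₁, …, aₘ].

[29; 1, 2, 3, 6, 3, 2, 1, 58]

a₀ = ⌊√882⌋ = 29.
With m₀=0, d₀=1 and mₖ₊₁ = dₖaₖ − mₖ, dₖ₊₁ = (n − mₖ₊₁²)/dₖ, aₖ₊₁ = ⌊(a₀+mₖ₊₁)/dₖ₊₁⌋:
  k=1: m=29, d=41, a=1
  k=2: m=12, d=18, a=2
  k=3: m=24, d=17, a=3
  k=4: m=27, d=9, a=6
  k=5: m=27, d=17, a=3
  k=6: m=24, d=18, a=2
  k=7: m=12, d=41, a=1
  k=8: m=29, d=1, a=58
d=1 and a=2a₀=58 at k=8, so the next step gives (m, d) = (29, 41) again — its k=1 value — and the period has length 8.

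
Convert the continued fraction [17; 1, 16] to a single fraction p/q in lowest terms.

Fold from the inside: start with 16/1.
  1 + 1/16 = 17/16
  17 + 16/17 = 305/17

305/17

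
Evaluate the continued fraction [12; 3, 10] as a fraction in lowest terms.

Using pₖ = aₖpₖ₋₁ + pₖ₋₂ and qₖ = aₖqₖ₋₁ + qₖ₋₂:
  k=0: a=12, p=12, q=1
  k=1: a=3, p=37, q=3
  k=2: a=10, p=382, q=31

382/31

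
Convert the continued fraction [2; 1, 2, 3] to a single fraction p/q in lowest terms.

Fold from the inside: start with 3/1.
  2 + 1/3 = 7/3
  1 + 3/7 = 10/7
  2 + 7/10 = 27/10

27/10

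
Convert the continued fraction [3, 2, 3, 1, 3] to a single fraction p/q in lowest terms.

117/34

Using pₖ = aₖpₖ₋₁ + pₖ₋₂ and qₖ = aₖqₖ₋₁ + qₖ₋₂:
  k=0: a=3, p=3, q=1
  k=1: a=2, p=7, q=2
  k=2: a=3, p=24, q=7
  k=3: a=1, p=31, q=9
  k=4: a=3, p=117, q=34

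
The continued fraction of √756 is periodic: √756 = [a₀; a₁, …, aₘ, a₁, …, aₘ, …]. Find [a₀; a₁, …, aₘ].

[27; 2, 54]

a₀ = ⌊√756⌋ = 27.
With m₀=0, d₀=1 and mₖ₊₁ = dₖaₖ − mₖ, dₖ₊₁ = (n − mₖ₊₁²)/dₖ, aₖ₊₁ = ⌊(a₀+mₖ₊₁)/dₖ₊₁⌋:
  k=1: m=27, d=27, a=2
  k=2: m=27, d=1, a=54
d=1 and a=2a₀=54 at k=2, so the next step gives (m, d) = (27, 27) again — its k=1 value — and the period has length 2.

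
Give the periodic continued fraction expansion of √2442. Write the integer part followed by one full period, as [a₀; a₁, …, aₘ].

[49; 2, 2, 2, 98]

a₀ = ⌊√2442⌋ = 49.
With m₀=0, d₀=1 and mₖ₊₁ = dₖaₖ − mₖ, dₖ₊₁ = (n − mₖ₊₁²)/dₖ, aₖ₊₁ = ⌊(a₀+mₖ₊₁)/dₖ₊₁⌋:
  k=1: m=49, d=41, a=2
  k=2: m=33, d=33, a=2
  k=3: m=33, d=41, a=2
  k=4: m=49, d=1, a=98
d=1 and a=2a₀=98 at k=4, so the next step gives (m, d) = (49, 41) again — its k=1 value — and the period has length 4.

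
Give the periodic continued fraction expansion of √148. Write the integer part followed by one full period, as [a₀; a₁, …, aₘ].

a₀ = ⌊√148⌋ = 12.
With m₀=0, d₀=1 and mₖ₊₁ = dₖaₖ − mₖ, dₖ₊₁ = (n − mₖ₊₁²)/dₖ, aₖ₊₁ = ⌊(a₀+mₖ₊₁)/dₖ₊₁⌋:
  k=1: m=12, d=4, a=6
  k=2: m=12, d=1, a=24
d=1 and a=2a₀=24 at k=2, so the next step gives (m, d) = (12, 4) again — its k=1 value — and the period has length 2.

[12; 6, 24]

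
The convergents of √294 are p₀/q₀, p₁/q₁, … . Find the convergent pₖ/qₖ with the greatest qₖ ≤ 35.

583/34

√294 = [17; 6, 1, 4, 1, 6, 34, …] (period length 6).
Convergents:
  p_0/q_0 = 17/1
  p_1/q_1 = 103/6
  p_2/q_2 = 120/7
  p_3/q_3 = 583/34
  p_4/q_4 = 703/41
q_3 = 34 ≤ 35 < 41 = q_4, so the answer is 583/34.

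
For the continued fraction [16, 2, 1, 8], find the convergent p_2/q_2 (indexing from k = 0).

Using pₖ = aₖpₖ₋₁ + pₖ₋₂, qₖ = aₖqₖ₋₁ + qₖ₋₂ (with p₋₁=1, p₋₂=0, q₋₁=0, q₋₂=1):
  k=0: a=16, p=16, q=1
  k=1: a=2, p=33, q=2
  k=2: a=1, p=49, q=3

49/3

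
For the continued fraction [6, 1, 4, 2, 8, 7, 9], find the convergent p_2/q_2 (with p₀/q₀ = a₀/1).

Using pₖ = aₖpₖ₋₁ + pₖ₋₂, qₖ = aₖqₖ₋₁ + qₖ₋₂ (with p₋₁=1, p₋₂=0, q₋₁=0, q₋₂=1):
  k=0: a=6, p=6, q=1
  k=1: a=1, p=7, q=1
  k=2: a=4, p=34, q=5

34/5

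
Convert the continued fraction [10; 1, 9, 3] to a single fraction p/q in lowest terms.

Fold from the inside: start with 3/1.
  9 + 1/3 = 28/3
  1 + 3/28 = 31/28
  10 + 28/31 = 338/31

338/31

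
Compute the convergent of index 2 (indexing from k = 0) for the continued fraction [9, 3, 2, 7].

65/7

Using pₖ = aₖpₖ₋₁ + pₖ₋₂, qₖ = aₖqₖ₋₁ + qₖ₋₂ (with p₋₁=1, p₋₂=0, q₋₁=0, q₋₂=1):
  k=0: a=9, p=9, q=1
  k=1: a=3, p=28, q=3
  k=2: a=2, p=65, q=7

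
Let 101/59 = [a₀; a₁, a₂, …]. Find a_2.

2

101 = 1·59 + 42   →  a_0 = 1
59 = 1·42 + 17   →  a_1 = 1
42 = 2·17 + 8   →  a_2 = 2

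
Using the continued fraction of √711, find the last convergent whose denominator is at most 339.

8506/319

√711 = [26; 1, 1, 1, 52, …] (period length 4).
Convergents:
  p_0/q_0 = 26/1
  p_1/q_1 = 27/1
  p_2/q_2 = 53/2
  p_3/q_3 = 80/3
  p_4/q_4 = 4213/158
  p_5/q_5 = 4293/161
  p_6/q_6 = 8506/319
  p_7/q_7 = 12799/480
q_6 = 319 ≤ 339 < 480 = q_7, so the answer is 8506/319.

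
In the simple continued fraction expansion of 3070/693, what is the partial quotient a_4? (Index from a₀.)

1

3070 = 4·693 + 298   →  a_0 = 4
693 = 2·298 + 97   →  a_1 = 2
298 = 3·97 + 7   →  a_2 = 3
97 = 13·7 + 6   →  a_3 = 13
7 = 1·6 + 1   →  a_4 = 1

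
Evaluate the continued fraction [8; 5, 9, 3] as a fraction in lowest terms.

1172/143

Fold from the inside: start with 3/1.
  9 + 1/3 = 28/3
  5 + 3/28 = 143/28
  8 + 28/143 = 1172/143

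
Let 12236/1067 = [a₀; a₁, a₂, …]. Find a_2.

7

12236 = 11·1067 + 499   →  a_0 = 11
1067 = 2·499 + 69   →  a_1 = 2
499 = 7·69 + 16   →  a_2 = 7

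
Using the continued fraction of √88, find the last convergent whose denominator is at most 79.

√88 = [9; 2, 1, 1, 1, 2, 18, …] (period length 6).
Convergents:
  p_0/q_0 = 9/1
  p_1/q_1 = 19/2
  p_2/q_2 = 28/3
  p_3/q_3 = 47/5
  p_4/q_4 = 75/8
  p_5/q_5 = 197/21
  p_6/q_6 = 3621/386
q_5 = 21 ≤ 79 < 386 = q_6, so the answer is 197/21.

197/21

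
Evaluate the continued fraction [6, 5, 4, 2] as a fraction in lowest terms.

291/47

Fold from the inside: start with 2/1.
  4 + 1/2 = 9/2
  5 + 2/9 = 47/9
  6 + 9/47 = 291/47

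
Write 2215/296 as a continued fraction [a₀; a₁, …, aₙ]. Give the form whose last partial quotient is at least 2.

2215 = 7·296 + 143
296 = 2·143 + 10
143 = 14·10 + 3
10 = 3·3 + 1
3 = 3·1 + 0  (stop)
So 2215/296 = [7; 2, 14, 3, 3].

[7; 2, 14, 3, 3]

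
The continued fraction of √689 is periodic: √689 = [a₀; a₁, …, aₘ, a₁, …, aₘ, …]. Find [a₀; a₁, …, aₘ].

a₀ = ⌊√689⌋ = 26.
With m₀=0, d₀=1 and mₖ₊₁ = dₖaₖ − mₖ, dₖ₊₁ = (n − mₖ₊₁²)/dₖ, aₖ₊₁ = ⌊(a₀+mₖ₊₁)/dₖ₊₁⌋:
  k=1: m=26, d=13, a=4
  k=2: m=26, d=1, a=52
d=1 and a=2a₀=52 at k=2, so the next step gives (m, d) = (26, 13) again — its k=1 value — and the period has length 2.

[26; 4, 52]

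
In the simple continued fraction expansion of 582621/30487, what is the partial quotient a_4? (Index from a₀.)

14

582621 = 19·30487 + 3368   →  a_0 = 19
30487 = 9·3368 + 175   →  a_1 = 9
3368 = 19·175 + 43   →  a_2 = 19
175 = 4·43 + 3   →  a_3 = 4
43 = 14·3 + 1   →  a_4 = 14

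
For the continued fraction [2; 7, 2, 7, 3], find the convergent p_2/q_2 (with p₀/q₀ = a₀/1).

32/15

Using pₖ = aₖpₖ₋₁ + pₖ₋₂, qₖ = aₖqₖ₋₁ + qₖ₋₂ (with p₋₁=1, p₋₂=0, q₋₁=0, q₋₂=1):
  k=0: a=2, p=2, q=1
  k=1: a=7, p=15, q=7
  k=2: a=2, p=32, q=15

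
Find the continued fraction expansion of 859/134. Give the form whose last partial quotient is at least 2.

[6; 2, 2, 3, 2, 3]

859 = 6·134 + 55
134 = 2·55 + 24
55 = 2·24 + 7
24 = 3·7 + 3
7 = 2·3 + 1
3 = 3·1 + 0  (stop)
So 859/134 = [6; 2, 2, 3, 2, 3].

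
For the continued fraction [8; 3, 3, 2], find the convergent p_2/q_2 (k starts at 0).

Using pₖ = aₖpₖ₋₁ + pₖ₋₂, qₖ = aₖqₖ₋₁ + qₖ₋₂ (with p₋₁=1, p₋₂=0, q₋₁=0, q₋₂=1):
  k=0: a=8, p=8, q=1
  k=1: a=3, p=25, q=3
  k=2: a=3, p=83, q=10

83/10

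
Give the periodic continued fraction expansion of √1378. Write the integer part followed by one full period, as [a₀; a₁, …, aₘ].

[37; 8, 4, 4, 8, 74]

a₀ = ⌊√1378⌋ = 37.
With m₀=0, d₀=1 and mₖ₊₁ = dₖaₖ − mₖ, dₖ₊₁ = (n − mₖ₊₁²)/dₖ, aₖ₊₁ = ⌊(a₀+mₖ₊₁)/dₖ₊₁⌋:
  k=1: m=37, d=9, a=8
  k=2: m=35, d=17, a=4
  k=3: m=33, d=17, a=4
  k=4: m=35, d=9, a=8
  k=5: m=37, d=1, a=74
d=1 and a=2a₀=74 at k=5, so the next step gives (m, d) = (37, 9) again — its k=1 value — and the period has length 5.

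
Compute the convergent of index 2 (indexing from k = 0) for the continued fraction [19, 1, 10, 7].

Using pₖ = aₖpₖ₋₁ + pₖ₋₂, qₖ = aₖqₖ₋₁ + qₖ₋₂ (with p₋₁=1, p₋₂=0, q₋₁=0, q₋₂=1):
  k=0: a=19, p=19, q=1
  k=1: a=1, p=20, q=1
  k=2: a=10, p=219, q=11

219/11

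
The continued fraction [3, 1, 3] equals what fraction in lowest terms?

Fold from the inside: start with 3/1.
  1 + 1/3 = 4/3
  3 + 3/4 = 15/4

15/4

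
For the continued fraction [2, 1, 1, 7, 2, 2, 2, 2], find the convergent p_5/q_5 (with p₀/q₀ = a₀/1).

200/79

Using pₖ = aₖpₖ₋₁ + pₖ₋₂, qₖ = aₖqₖ₋₁ + qₖ₋₂ (with p₋₁=1, p₋₂=0, q₋₁=0, q₋₂=1):
  k=0: a=2, p=2, q=1
  k=1: a=1, p=3, q=1
  k=2: a=1, p=5, q=2
  k=3: a=7, p=38, q=15
  k=4: a=2, p=81, q=32
  k=5: a=2, p=200, q=79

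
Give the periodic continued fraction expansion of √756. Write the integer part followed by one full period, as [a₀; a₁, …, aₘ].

[27; 2, 54]

a₀ = ⌊√756⌋ = 27.
With m₀=0, d₀=1 and mₖ₊₁ = dₖaₖ − mₖ, dₖ₊₁ = (n − mₖ₊₁²)/dₖ, aₖ₊₁ = ⌊(a₀+mₖ₊₁)/dₖ₊₁⌋:
  k=1: m=27, d=27, a=2
  k=2: m=27, d=1, a=54
d=1 and a=2a₀=54 at k=2, so the next step gives (m, d) = (27, 27) again — its k=1 value — and the period has length 2.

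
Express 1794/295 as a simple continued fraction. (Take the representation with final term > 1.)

1794 = 6×295 + 24
295 = 12×24 + 7
24 = 3×7 + 3
7 = 2×3 + 1
3 = 3×1 + 0  (stop)
So 1794/295 = [6; 12, 3, 2, 3].

[6; 12, 3, 2, 3]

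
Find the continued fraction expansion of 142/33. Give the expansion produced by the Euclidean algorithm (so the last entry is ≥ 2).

142 = 4*33 + 10
33 = 3*10 + 3
10 = 3*3 + 1
3 = 3*1 + 0  (stop)
So 142/33 = [4; 3, 3, 3].

[4; 3, 3, 3]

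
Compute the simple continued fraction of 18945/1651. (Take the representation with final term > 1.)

18945 = 11·1651 + 784
1651 = 2·784 + 83
784 = 9·83 + 37
83 = 2·37 + 9
37 = 4·9 + 1
9 = 9·1 + 0  (stop)
So 18945/1651 = [11; 2, 9, 2, 4, 9].

[11; 2, 9, 2, 4, 9]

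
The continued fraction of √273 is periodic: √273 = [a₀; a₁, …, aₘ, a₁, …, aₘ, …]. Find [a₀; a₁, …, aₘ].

a₀ = ⌊√273⌋ = 16.
With m₀=0, d₀=1 and mₖ₊₁ = dₖaₖ − mₖ, dₖ₊₁ = (n − mₖ₊₁²)/dₖ, aₖ₊₁ = ⌊(a₀+mₖ₊₁)/dₖ₊₁⌋:
  k=1: m=16, d=17, a=1
  k=2: m=1, d=16, a=1
  k=3: m=15, d=3, a=10
  k=4: m=15, d=16, a=1
  k=5: m=1, d=17, a=1
  k=6: m=16, d=1, a=32
d=1 and a=2a₀=32 at k=6, so the next step gives (m, d) = (16, 17) again — its k=1 value — and the period has length 6.

[16; 1, 1, 10, 1, 1, 32]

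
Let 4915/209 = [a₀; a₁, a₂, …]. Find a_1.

4915 = 23·209 + 108   →  a_0 = 23
209 = 1·108 + 101   →  a_1 = 1

1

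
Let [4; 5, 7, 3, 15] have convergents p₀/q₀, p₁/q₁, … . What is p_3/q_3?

474/113

Using pₖ = aₖpₖ₋₁ + pₖ₋₂, qₖ = aₖqₖ₋₁ + qₖ₋₂ (with p₋₁=1, p₋₂=0, q₋₁=0, q₋₂=1):
  k=0: a=4, p=4, q=1
  k=1: a=5, p=21, q=5
  k=2: a=7, p=151, q=36
  k=3: a=3, p=474, q=113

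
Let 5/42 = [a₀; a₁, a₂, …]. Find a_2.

5 = 0·42 + 5   →  a_0 = 0
42 = 8·5 + 2   →  a_1 = 8
5 = 2·2 + 1   →  a_2 = 2

2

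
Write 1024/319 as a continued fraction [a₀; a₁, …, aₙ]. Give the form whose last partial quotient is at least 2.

1024 = 3*319 + 67
319 = 4*67 + 51
67 = 1*51 + 16
51 = 3*16 + 3
16 = 5*3 + 1
3 = 3*1 + 0  (stop)
So 1024/319 = [3; 4, 1, 3, 5, 3].

[3; 4, 1, 3, 5, 3]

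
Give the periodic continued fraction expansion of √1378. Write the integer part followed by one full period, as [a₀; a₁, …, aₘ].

a₀ = ⌊√1378⌋ = 37.
With m₀=0, d₀=1 and mₖ₊₁ = dₖaₖ − mₖ, dₖ₊₁ = (n − mₖ₊₁²)/dₖ, aₖ₊₁ = ⌊(a₀+mₖ₊₁)/dₖ₊₁⌋:
  k=1: m=37, d=9, a=8
  k=2: m=35, d=17, a=4
  k=3: m=33, d=17, a=4
  k=4: m=35, d=9, a=8
  k=5: m=37, d=1, a=74
d=1 and a=2a₀=74 at k=5, so the next step gives (m, d) = (37, 9) again — its k=1 value — and the period has length 5.

[37; 8, 4, 4, 8, 74]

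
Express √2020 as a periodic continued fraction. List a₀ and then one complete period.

[44; 1, 16, 1, 88]

a₀ = ⌊√2020⌋ = 44.
With m₀=0, d₀=1 and mₖ₊₁ = dₖaₖ − mₖ, dₖ₊₁ = (n − mₖ₊₁²)/dₖ, aₖ₊₁ = ⌊(a₀+mₖ₊₁)/dₖ₊₁⌋:
  k=1: m=44, d=84, a=1
  k=2: m=40, d=5, a=16
  k=3: m=40, d=84, a=1
  k=4: m=44, d=1, a=88
d=1 and a=2a₀=88 at k=4, so the next step gives (m, d) = (44, 84) again — its k=1 value — and the period has length 4.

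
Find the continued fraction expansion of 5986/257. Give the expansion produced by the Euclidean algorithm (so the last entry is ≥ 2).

5986 = 23×257 + 75
257 = 3×75 + 32
75 = 2×32 + 11
32 = 2×11 + 10
11 = 1×10 + 1
10 = 10×1 + 0  (stop)
So 5986/257 = [23; 3, 2, 2, 1, 10].

[23; 3, 2, 2, 1, 10]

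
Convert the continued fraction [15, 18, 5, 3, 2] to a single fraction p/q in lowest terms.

Using pₖ = aₖpₖ₋₁ + pₖ₋₂ and qₖ = aₖqₖ₋₁ + qₖ₋₂:
  k=0: a=15, p=15, q=1
  k=1: a=18, p=271, q=18
  k=2: a=5, p=1370, q=91
  k=3: a=3, p=4381, q=291
  k=4: a=2, p=10132, q=673

10132/673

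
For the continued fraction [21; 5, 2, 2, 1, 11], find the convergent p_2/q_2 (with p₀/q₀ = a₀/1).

233/11

Using pₖ = aₖpₖ₋₁ + pₖ₋₂, qₖ = aₖqₖ₋₁ + qₖ₋₂ (with p₋₁=1, p₋₂=0, q₋₁=0, q₋₂=1):
  k=0: a=21, p=21, q=1
  k=1: a=5, p=106, q=5
  k=2: a=2, p=233, q=11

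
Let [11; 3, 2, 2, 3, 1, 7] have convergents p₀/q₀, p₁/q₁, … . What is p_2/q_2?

79/7

Using pₖ = aₖpₖ₋₁ + pₖ₋₂, qₖ = aₖqₖ₋₁ + qₖ₋₂ (with p₋₁=1, p₋₂=0, q₋₁=0, q₋₂=1):
  k=0: a=11, p=11, q=1
  k=1: a=3, p=34, q=3
  k=2: a=2, p=79, q=7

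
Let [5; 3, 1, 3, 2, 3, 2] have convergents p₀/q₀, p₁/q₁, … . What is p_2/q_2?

21/4

Using pₖ = aₖpₖ₋₁ + pₖ₋₂, qₖ = aₖqₖ₋₁ + qₖ₋₂ (with p₋₁=1, p₋₂=0, q₋₁=0, q₋₂=1):
  k=0: a=5, p=5, q=1
  k=1: a=3, p=16, q=3
  k=2: a=1, p=21, q=4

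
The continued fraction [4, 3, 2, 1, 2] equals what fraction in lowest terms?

116/27

Using pₖ = aₖpₖ₋₁ + pₖ₋₂ and qₖ = aₖqₖ₋₁ + qₖ₋₂:
  k=0: a=4, p=4, q=1
  k=1: a=3, p=13, q=3
  k=2: a=2, p=30, q=7
  k=3: a=1, p=43, q=10
  k=4: a=2, p=116, q=27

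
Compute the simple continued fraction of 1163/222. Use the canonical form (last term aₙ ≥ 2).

1163 = 5*222 + 53
222 = 4*53 + 10
53 = 5*10 + 3
10 = 3*3 + 1
3 = 3*1 + 0  (stop)
So 1163/222 = [5; 4, 5, 3, 3].

[5; 4, 5, 3, 3]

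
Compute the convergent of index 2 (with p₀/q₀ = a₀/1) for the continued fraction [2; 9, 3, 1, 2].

59/28

Using pₖ = aₖpₖ₋₁ + pₖ₋₂, qₖ = aₖqₖ₋₁ + qₖ₋₂ (with p₋₁=1, p₋₂=0, q₋₁=0, q₋₂=1):
  k=0: a=2, p=2, q=1
  k=1: a=9, p=19, q=9
  k=2: a=3, p=59, q=28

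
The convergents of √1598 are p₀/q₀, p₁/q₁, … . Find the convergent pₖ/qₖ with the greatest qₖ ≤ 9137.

√1598 = [39; 1, 38, 1, 78, …] (period length 4).
Convergents:
  p_0/q_0 = 39/1
  p_1/q_1 = 40/1
  p_2/q_2 = 1559/39
  p_3/q_3 = 1599/40
  p_4/q_4 = 126281/3159
  p_5/q_5 = 127880/3199
  p_6/q_6 = 4985721/124721
q_5 = 3199 ≤ 9137 < 124721 = q_6, so the answer is 127880/3199.

127880/3199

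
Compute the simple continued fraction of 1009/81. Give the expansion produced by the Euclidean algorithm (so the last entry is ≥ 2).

1009 = 12×81 + 37
81 = 2×37 + 7
37 = 5×7 + 2
7 = 3×2 + 1
2 = 2×1 + 0  (stop)
So 1009/81 = [12; 2, 5, 3, 2].

[12; 2, 5, 3, 2]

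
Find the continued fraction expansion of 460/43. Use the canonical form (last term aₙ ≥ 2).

460 = 10·43 + 30
43 = 1·30 + 13
30 = 2·13 + 4
13 = 3·4 + 1
4 = 4·1 + 0  (stop)
So 460/43 = [10; 1, 2, 3, 4].

[10; 1, 2, 3, 4]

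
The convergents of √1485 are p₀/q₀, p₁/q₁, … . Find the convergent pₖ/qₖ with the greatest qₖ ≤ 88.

√1485 = [38; 1, 1, 6, 1, 1, 76, …] (period length 6).
Convergents:
  p_0/q_0 = 38/1
  p_1/q_1 = 39/1
  p_2/q_2 = 77/2
  p_3/q_3 = 501/13
  p_4/q_4 = 578/15
  p_5/q_5 = 1079/28
  p_6/q_6 = 82582/2143
q_5 = 28 ≤ 88 < 2143 = q_6, so the answer is 1079/28.

1079/28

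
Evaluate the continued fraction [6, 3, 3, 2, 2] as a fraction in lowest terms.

Fold from the inside: start with 2/1.
  2 + 1/2 = 5/2
  3 + 2/5 = 17/5
  3 + 5/17 = 56/17
  6 + 17/56 = 353/56

353/56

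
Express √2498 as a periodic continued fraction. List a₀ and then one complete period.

a₀ = ⌊√2498⌋ = 49.
With m₀=0, d₀=1 and mₖ₊₁ = dₖaₖ − mₖ, dₖ₊₁ = (n − mₖ₊₁²)/dₖ, aₖ₊₁ = ⌊(a₀+mₖ₊₁)/dₖ₊₁⌋:
  k=1: m=49, d=97, a=1
  k=2: m=48, d=2, a=48
  k=3: m=48, d=97, a=1
  k=4: m=49, d=1, a=98
d=1 and a=2a₀=98 at k=4, so the next step gives (m, d) = (49, 97) again — its k=1 value — and the period has length 4.

[49; 1, 48, 1, 98]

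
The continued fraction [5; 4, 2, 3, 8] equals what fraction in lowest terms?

1343/257

Fold from the inside: start with 8/1.
  3 + 1/8 = 25/8
  2 + 8/25 = 58/25
  4 + 25/58 = 257/58
  5 + 58/257 = 1343/257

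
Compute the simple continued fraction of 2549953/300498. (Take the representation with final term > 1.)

[8; 2, 17, 19, 15, 2, 14]

2549953 = 8×300498 + 145969
300498 = 2×145969 + 8560
145969 = 17×8560 + 449
8560 = 19×449 + 29
449 = 15×29 + 14
29 = 2×14 + 1
14 = 14×1 + 0  (stop)
So 2549953/300498 = [8; 2, 17, 19, 15, 2, 14].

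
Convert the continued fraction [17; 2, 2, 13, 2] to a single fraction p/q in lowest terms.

Using pₖ = aₖpₖ₋₁ + pₖ₋₂ and qₖ = aₖqₖ₋₁ + qₖ₋₂:
  k=0: a=17, p=17, q=1
  k=1: a=2, p=35, q=2
  k=2: a=2, p=87, q=5
  k=3: a=13, p=1166, q=67
  k=4: a=2, p=2419, q=139

2419/139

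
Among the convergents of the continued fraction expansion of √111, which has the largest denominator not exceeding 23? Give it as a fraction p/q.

√111 = [10; 1, 1, 6, 1, 1, 20, …] (period length 6).
Convergents:
  p_0/q_0 = 10/1
  p_1/q_1 = 11/1
  p_2/q_2 = 21/2
  p_3/q_3 = 137/13
  p_4/q_4 = 158/15
  p_5/q_5 = 295/28
q_4 = 15 ≤ 23 < 28 = q_5, so the answer is 158/15.

158/15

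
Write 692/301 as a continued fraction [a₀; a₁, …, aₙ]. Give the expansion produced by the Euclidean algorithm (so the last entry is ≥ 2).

[2; 3, 2, 1, 9, 3]

692 = 2·301 + 90
301 = 3·90 + 31
90 = 2·31 + 28
31 = 1·28 + 3
28 = 9·3 + 1
3 = 3·1 + 0  (stop)
So 692/301 = [2; 3, 2, 1, 9, 3].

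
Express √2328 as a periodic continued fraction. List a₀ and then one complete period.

[48; 4, 96]

a₀ = ⌊√2328⌋ = 48.
With m₀=0, d₀=1 and mₖ₊₁ = dₖaₖ − mₖ, dₖ₊₁ = (n − mₖ₊₁²)/dₖ, aₖ₊₁ = ⌊(a₀+mₖ₊₁)/dₖ₊₁⌋:
  k=1: m=48, d=24, a=4
  k=2: m=48, d=1, a=96
d=1 and a=2a₀=96 at k=2, so the next step gives (m, d) = (48, 24) again — its k=1 value — and the period has length 2.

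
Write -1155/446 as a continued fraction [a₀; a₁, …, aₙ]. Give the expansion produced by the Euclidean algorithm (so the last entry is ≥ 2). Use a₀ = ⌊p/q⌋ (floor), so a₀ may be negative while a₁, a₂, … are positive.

-1155 = -3×446 + 183
446 = 2×183 + 80
183 = 2×80 + 23
80 = 3×23 + 11
23 = 2×11 + 1
11 = 11×1 + 0  (stop)
So -1155/446 = [-3; 2, 2, 3, 2, 11].

[-3; 2, 2, 3, 2, 11]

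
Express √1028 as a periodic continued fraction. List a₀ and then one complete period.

[32; 16, 64]

a₀ = ⌊√1028⌋ = 32.
With m₀=0, d₀=1 and mₖ₊₁ = dₖaₖ − mₖ, dₖ₊₁ = (n − mₖ₊₁²)/dₖ, aₖ₊₁ = ⌊(a₀+mₖ₊₁)/dₖ₊₁⌋:
  k=1: m=32, d=4, a=16
  k=2: m=32, d=1, a=64
d=1 and a=2a₀=64 at k=2, so the next step gives (m, d) = (32, 4) again — its k=1 value — and the period has length 2.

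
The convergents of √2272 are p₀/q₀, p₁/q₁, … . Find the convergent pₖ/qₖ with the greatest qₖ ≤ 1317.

40897/858

√2272 = [47; 1, 1, 1, 94, …] (period length 4).
Convergents:
  p_0/q_0 = 47/1
  p_1/q_1 = 48/1
  p_2/q_2 = 95/2
  p_3/q_3 = 143/3
  p_4/q_4 = 13537/284
  p_5/q_5 = 13680/287
  p_6/q_6 = 27217/571
  p_7/q_7 = 40897/858
  p_8/q_8 = 3871535/81223
q_7 = 858 ≤ 1317 < 81223 = q_8, so the answer is 40897/858.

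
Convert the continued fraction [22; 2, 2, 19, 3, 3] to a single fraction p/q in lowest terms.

Fold from the inside: start with 3/1.
  3 + 1/3 = 10/3
  19 + 3/10 = 193/10
  2 + 10/193 = 396/193
  2 + 193/396 = 985/396
  22 + 396/985 = 22066/985

22066/985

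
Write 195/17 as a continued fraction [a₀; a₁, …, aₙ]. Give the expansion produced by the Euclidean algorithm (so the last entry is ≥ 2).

195 = 11·17 + 8
17 = 2·8 + 1
8 = 8·1 + 0  (stop)
So 195/17 = [11; 2, 8].

[11; 2, 8]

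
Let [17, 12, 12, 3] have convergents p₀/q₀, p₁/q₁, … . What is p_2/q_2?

2477/145

Using pₖ = aₖpₖ₋₁ + pₖ₋₂, qₖ = aₖqₖ₋₁ + qₖ₋₂ (with p₋₁=1, p₋₂=0, q₋₁=0, q₋₂=1):
  k=0: a=17, p=17, q=1
  k=1: a=12, p=205, q=12
  k=2: a=12, p=2477, q=145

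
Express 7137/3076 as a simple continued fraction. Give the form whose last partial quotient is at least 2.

7137 = 2×3076 + 985
3076 = 3×985 + 121
985 = 8×121 + 17
121 = 7×17 + 2
17 = 8×2 + 1
2 = 2×1 + 0  (stop)
So 7137/3076 = [2; 3, 8, 7, 8, 2].

[2; 3, 8, 7, 8, 2]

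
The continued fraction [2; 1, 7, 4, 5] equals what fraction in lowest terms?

498/173

Using pₖ = aₖpₖ₋₁ + pₖ₋₂ and qₖ = aₖqₖ₋₁ + qₖ₋₂:
  k=0: a=2, p=2, q=1
  k=1: a=1, p=3, q=1
  k=2: a=7, p=23, q=8
  k=3: a=4, p=95, q=33
  k=4: a=5, p=498, q=173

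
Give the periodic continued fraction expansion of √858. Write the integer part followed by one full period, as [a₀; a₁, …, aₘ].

[29; 3, 2, 3, 58]

a₀ = ⌊√858⌋ = 29.
With m₀=0, d₀=1 and mₖ₊₁ = dₖaₖ − mₖ, dₖ₊₁ = (n − mₖ₊₁²)/dₖ, aₖ₊₁ = ⌊(a₀+mₖ₊₁)/dₖ₊₁⌋:
  k=1: m=29, d=17, a=3
  k=2: m=22, d=22, a=2
  k=3: m=22, d=17, a=3
  k=4: m=29, d=1, a=58
d=1 and a=2a₀=58 at k=4, so the next step gives (m, d) = (29, 17) again — its k=1 value — and the period has length 4.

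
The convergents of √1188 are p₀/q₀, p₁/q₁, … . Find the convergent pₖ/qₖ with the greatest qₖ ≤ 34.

517/15

√1188 = [34; 2, 7, 6, 7, 2, 68, …] (period length 6).
Convergents:
  p_0/q_0 = 34/1
  p_1/q_1 = 69/2
  p_2/q_2 = 517/15
  p_3/q_3 = 3171/92
q_2 = 15 ≤ 34 < 92 = q_3, so the answer is 517/15.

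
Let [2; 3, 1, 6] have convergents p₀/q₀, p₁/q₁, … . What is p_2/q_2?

Using pₖ = aₖpₖ₋₁ + pₖ₋₂, qₖ = aₖqₖ₋₁ + qₖ₋₂ (with p₋₁=1, p₋₂=0, q₋₁=0, q₋₂=1):
  k=0: a=2, p=2, q=1
  k=1: a=3, p=7, q=3
  k=2: a=1, p=9, q=4

9/4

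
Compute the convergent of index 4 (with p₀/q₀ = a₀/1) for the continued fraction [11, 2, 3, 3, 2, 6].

606/53

Using pₖ = aₖpₖ₋₁ + pₖ₋₂, qₖ = aₖqₖ₋₁ + qₖ₋₂ (with p₋₁=1, p₋₂=0, q₋₁=0, q₋₂=1):
  k=0: a=11, p=11, q=1
  k=1: a=2, p=23, q=2
  k=2: a=3, p=80, q=7
  k=3: a=3, p=263, q=23
  k=4: a=2, p=606, q=53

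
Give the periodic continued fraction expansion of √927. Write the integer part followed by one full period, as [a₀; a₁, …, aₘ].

a₀ = ⌊√927⌋ = 30.
With m₀=0, d₀=1 and mₖ₊₁ = dₖaₖ − mₖ, dₖ₊₁ = (n − mₖ₊₁²)/dₖ, aₖ₊₁ = ⌊(a₀+mₖ₊₁)/dₖ₊₁⌋:
  k=1: m=30, d=27, a=2
  k=2: m=24, d=13, a=4
  k=3: m=28, d=11, a=5
  k=4: m=27, d=18, a=3
  k=5: m=27, d=11, a=5
  k=6: m=28, d=13, a=4
  k=7: m=24, d=27, a=2
  k=8: m=30, d=1, a=60
d=1 and a=2a₀=60 at k=8, so the next step gives (m, d) = (30, 27) again — its k=1 value — and the period has length 8.

[30; 2, 4, 5, 3, 5, 4, 2, 60]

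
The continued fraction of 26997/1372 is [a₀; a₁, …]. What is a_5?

26997 = 19·1372 + 929   →  a_0 = 19
1372 = 1·929 + 443   →  a_1 = 1
929 = 2·443 + 43   →  a_2 = 2
443 = 10·43 + 13   →  a_3 = 10
43 = 3·13 + 4   →  a_4 = 3
13 = 3·4 + 1   →  a_5 = 3

3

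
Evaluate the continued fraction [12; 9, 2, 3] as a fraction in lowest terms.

Using pₖ = aₖpₖ₋₁ + pₖ₋₂ and qₖ = aₖqₖ₋₁ + qₖ₋₂:
  k=0: a=12, p=12, q=1
  k=1: a=9, p=109, q=9
  k=2: a=2, p=230, q=19
  k=3: a=3, p=799, q=66

799/66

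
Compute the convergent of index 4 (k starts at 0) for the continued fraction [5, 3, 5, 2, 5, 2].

Using pₖ = aₖpₖ₋₁ + pₖ₋₂, qₖ = aₖqₖ₋₁ + qₖ₋₂ (with p₋₁=1, p₋₂=0, q₋₁=0, q₋₂=1):
  k=0: a=5, p=5, q=1
  k=1: a=3, p=16, q=3
  k=2: a=5, p=85, q=16
  k=3: a=2, p=186, q=35
  k=4: a=5, p=1015, q=191

1015/191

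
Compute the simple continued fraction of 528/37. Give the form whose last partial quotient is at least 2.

528 = 14×37 + 10
37 = 3×10 + 7
10 = 1×7 + 3
7 = 2×3 + 1
3 = 3×1 + 0  (stop)
So 528/37 = [14; 3, 1, 2, 3].

[14; 3, 1, 2, 3]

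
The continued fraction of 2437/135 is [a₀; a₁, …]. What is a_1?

19

2437 = 18·135 + 7   →  a_0 = 18
135 = 19·7 + 2   →  a_1 = 19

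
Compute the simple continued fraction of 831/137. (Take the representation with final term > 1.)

[6; 15, 4, 2]

831 = 6·137 + 9
137 = 15·9 + 2
9 = 4·2 + 1
2 = 2·1 + 0  (stop)
So 831/137 = [6; 15, 4, 2].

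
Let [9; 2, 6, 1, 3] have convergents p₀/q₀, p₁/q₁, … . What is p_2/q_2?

Using pₖ = aₖpₖ₋₁ + pₖ₋₂, qₖ = aₖqₖ₋₁ + qₖ₋₂ (with p₋₁=1, p₋₂=0, q₋₁=0, q₋₂=1):
  k=0: a=9, p=9, q=1
  k=1: a=2, p=19, q=2
  k=2: a=6, p=123, q=13

123/13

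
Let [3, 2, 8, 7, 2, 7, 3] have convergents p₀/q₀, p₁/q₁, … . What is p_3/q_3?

420/121

Using pₖ = aₖpₖ₋₁ + pₖ₋₂, qₖ = aₖqₖ₋₁ + qₖ₋₂ (with p₋₁=1, p₋₂=0, q₋₁=0, q₋₂=1):
  k=0: a=3, p=3, q=1
  k=1: a=2, p=7, q=2
  k=2: a=8, p=59, q=17
  k=3: a=7, p=420, q=121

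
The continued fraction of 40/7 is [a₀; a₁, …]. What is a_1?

1

40 = 5·7 + 5   →  a_0 = 5
7 = 1·5 + 2   →  a_1 = 1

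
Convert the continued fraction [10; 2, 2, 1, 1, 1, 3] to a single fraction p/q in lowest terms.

Using pₖ = aₖpₖ₋₁ + pₖ₋₂ and qₖ = aₖqₖ₋₁ + qₖ₋₂:
  k=0: a=10, p=10, q=1
  k=1: a=2, p=21, q=2
  k=2: a=2, p=52, q=5
  k=3: a=1, p=73, q=7
  k=4: a=1, p=125, q=12
  k=5: a=1, p=198, q=19
  k=6: a=3, p=719, q=69

719/69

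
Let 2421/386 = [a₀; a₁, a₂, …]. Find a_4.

2421 = 6·386 + 105   →  a_0 = 6
386 = 3·105 + 71   →  a_1 = 3
105 = 1·71 + 34   →  a_2 = 1
71 = 2·34 + 3   →  a_3 = 2
34 = 11·3 + 1   →  a_4 = 11

11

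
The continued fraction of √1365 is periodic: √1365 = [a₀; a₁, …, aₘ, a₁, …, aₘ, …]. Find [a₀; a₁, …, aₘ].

[36; 1, 17, 2, 17, 1, 72]

a₀ = ⌊√1365⌋ = 36.
With m₀=0, d₀=1 and mₖ₊₁ = dₖaₖ − mₖ, dₖ₊₁ = (n − mₖ₊₁²)/dₖ, aₖ₊₁ = ⌊(a₀+mₖ₊₁)/dₖ₊₁⌋:
  k=1: m=36, d=69, a=1
  k=2: m=33, d=4, a=17
  k=3: m=35, d=35, a=2
  k=4: m=35, d=4, a=17
  k=5: m=33, d=69, a=1
  k=6: m=36, d=1, a=72
d=1 and a=2a₀=72 at k=6, so the next step gives (m, d) = (36, 69) again — its k=1 value — and the period has length 6.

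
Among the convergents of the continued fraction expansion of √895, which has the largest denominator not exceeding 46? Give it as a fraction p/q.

359/12

√895 = [29; 1, 10, 1, 58, …] (period length 4).
Convergents:
  p_0/q_0 = 29/1
  p_1/q_1 = 30/1
  p_2/q_2 = 329/11
  p_3/q_3 = 359/12
  p_4/q_4 = 21151/707
q_3 = 12 ≤ 46 < 707 = q_4, so the answer is 359/12.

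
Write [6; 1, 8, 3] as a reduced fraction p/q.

193/28

Using pₖ = aₖpₖ₋₁ + pₖ₋₂ and qₖ = aₖqₖ₋₁ + qₖ₋₂:
  k=0: a=6, p=6, q=1
  k=1: a=1, p=7, q=1
  k=2: a=8, p=62, q=9
  k=3: a=3, p=193, q=28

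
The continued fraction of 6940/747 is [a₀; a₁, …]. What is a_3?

6940 = 9·747 + 217   →  a_0 = 9
747 = 3·217 + 96   →  a_1 = 3
217 = 2·96 + 25   →  a_2 = 2
96 = 3·25 + 21   →  a_3 = 3

3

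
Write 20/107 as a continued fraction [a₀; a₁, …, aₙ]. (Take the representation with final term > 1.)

20 = 0×107 + 20
107 = 5×20 + 7
20 = 2×7 + 6
7 = 1×6 + 1
6 = 6×1 + 0  (stop)
So 20/107 = [0; 5, 2, 1, 6].

[0; 5, 2, 1, 6]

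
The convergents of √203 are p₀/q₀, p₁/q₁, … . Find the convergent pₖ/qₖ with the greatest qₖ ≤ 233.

1610/113

√203 = [14; 4, 28, …] (period length 2).
Convergents:
  p_0/q_0 = 14/1
  p_1/q_1 = 57/4
  p_2/q_2 = 1610/113
  p_3/q_3 = 6497/456
q_2 = 113 ≤ 233 < 456 = q_3, so the answer is 1610/113.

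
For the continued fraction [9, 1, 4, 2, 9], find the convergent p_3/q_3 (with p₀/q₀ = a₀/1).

108/11

Using pₖ = aₖpₖ₋₁ + pₖ₋₂, qₖ = aₖqₖ₋₁ + qₖ₋₂ (with p₋₁=1, p₋₂=0, q₋₁=0, q₋₂=1):
  k=0: a=9, p=9, q=1
  k=1: a=1, p=10, q=1
  k=2: a=4, p=49, q=5
  k=3: a=2, p=108, q=11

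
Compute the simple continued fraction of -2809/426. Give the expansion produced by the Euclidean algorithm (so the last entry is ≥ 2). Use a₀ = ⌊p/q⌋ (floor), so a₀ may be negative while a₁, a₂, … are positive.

-2809 = -7*426 + 173
426 = 2*173 + 80
173 = 2*80 + 13
80 = 6*13 + 2
13 = 6*2 + 1
2 = 2*1 + 0  (stop)
So -2809/426 = [-7; 2, 2, 6, 6, 2].

[-7; 2, 2, 6, 6, 2]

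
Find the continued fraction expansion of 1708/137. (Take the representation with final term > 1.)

1708 = 12·137 + 64
137 = 2·64 + 9
64 = 7·9 + 1
9 = 9·1 + 0  (stop)
So 1708/137 = [12; 2, 7, 9].

[12; 2, 7, 9]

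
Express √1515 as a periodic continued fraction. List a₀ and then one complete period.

a₀ = ⌊√1515⌋ = 38.

[38; 1, 11, 1, 76]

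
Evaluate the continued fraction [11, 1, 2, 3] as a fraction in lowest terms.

Using pₖ = aₖpₖ₋₁ + pₖ₋₂ and qₖ = aₖqₖ₋₁ + qₖ₋₂:
  k=0: a=11, p=11, q=1
  k=1: a=1, p=12, q=1
  k=2: a=2, p=35, q=3
  k=3: a=3, p=117, q=10

117/10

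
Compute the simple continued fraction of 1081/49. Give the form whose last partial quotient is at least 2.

1081 = 22·49 + 3
49 = 16·3 + 1
3 = 3·1 + 0  (stop)
So 1081/49 = [22; 16, 3].

[22; 16, 3]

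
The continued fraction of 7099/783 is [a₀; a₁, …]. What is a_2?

7099 = 9·783 + 52   →  a_0 = 9
783 = 15·52 + 3   →  a_1 = 15
52 = 17·3 + 1   →  a_2 = 17

17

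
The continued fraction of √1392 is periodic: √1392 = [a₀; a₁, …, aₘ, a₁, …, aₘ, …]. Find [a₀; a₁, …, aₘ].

[37; 3, 4, 3, 74]

a₀ = ⌊√1392⌋ = 37.
With m₀=0, d₀=1 and mₖ₊₁ = dₖaₖ − mₖ, dₖ₊₁ = (n − mₖ₊₁²)/dₖ, aₖ₊₁ = ⌊(a₀+mₖ₊₁)/dₖ₊₁⌋:
  k=1: m=37, d=23, a=3
  k=2: m=32, d=16, a=4
  k=3: m=32, d=23, a=3
  k=4: m=37, d=1, a=74
d=1 and a=2a₀=74 at k=4, so the next step gives (m, d) = (37, 23) again — its k=1 value — and the period has length 4.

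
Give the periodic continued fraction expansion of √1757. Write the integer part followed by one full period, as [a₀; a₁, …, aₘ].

a₀ = ⌊√1757⌋ = 41.
With m₀=0, d₀=1 and mₖ₊₁ = dₖaₖ − mₖ, dₖ₊₁ = (n − mₖ₊₁²)/dₖ, aₖ₊₁ = ⌊(a₀+mₖ₊₁)/dₖ₊₁⌋:
  k=1: m=41, d=76, a=1
  k=2: m=35, d=7, a=10
  k=3: m=35, d=76, a=1
  k=4: m=41, d=1, a=82
d=1 and a=2a₀=82 at k=4, so the next step gives (m, d) = (41, 76) again — its k=1 value — and the period has length 4.

[41; 1, 10, 1, 82]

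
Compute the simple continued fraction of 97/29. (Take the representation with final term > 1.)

97 = 3·29 + 10
29 = 2·10 + 9
10 = 1·9 + 1
9 = 9·1 + 0  (stop)
So 97/29 = [3; 2, 1, 9].

[3; 2, 1, 9]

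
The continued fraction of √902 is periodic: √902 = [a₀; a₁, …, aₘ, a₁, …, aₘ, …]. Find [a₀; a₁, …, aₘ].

[30; 30, 60]

a₀ = ⌊√902⌋ = 30.
With m₀=0, d₀=1 and mₖ₊₁ = dₖaₖ − mₖ, dₖ₊₁ = (n − mₖ₊₁²)/dₖ, aₖ₊₁ = ⌊(a₀+mₖ₊₁)/dₖ₊₁⌋:
  k=1: m=30, d=2, a=30
  k=2: m=30, d=1, a=60
d=1 and a=2a₀=60 at k=2, so the next step gives (m, d) = (30, 2) again — its k=1 value — and the period has length 2.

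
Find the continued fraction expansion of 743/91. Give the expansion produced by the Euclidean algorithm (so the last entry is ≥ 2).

743 = 8·91 + 15
91 = 6·15 + 1
15 = 15·1 + 0  (stop)
So 743/91 = [8; 6, 15].

[8; 6, 15]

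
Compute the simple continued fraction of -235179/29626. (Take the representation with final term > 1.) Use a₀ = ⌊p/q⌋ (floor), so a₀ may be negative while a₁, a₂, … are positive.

[-8; 16, 5, 19, 19]

-235179 = -8×29626 + 1829
29626 = 16×1829 + 362
1829 = 5×362 + 19
362 = 19×19 + 1
19 = 19×1 + 0  (stop)
So -235179/29626 = [-8; 16, 5, 19, 19].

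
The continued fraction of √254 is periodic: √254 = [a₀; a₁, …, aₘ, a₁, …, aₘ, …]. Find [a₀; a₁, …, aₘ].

[15; 1, 14, 1, 30]

a₀ = ⌊√254⌋ = 15.
With m₀=0, d₀=1 and mₖ₊₁ = dₖaₖ − mₖ, dₖ₊₁ = (n − mₖ₊₁²)/dₖ, aₖ₊₁ = ⌊(a₀+mₖ₊₁)/dₖ₊₁⌋:
  k=1: m=15, d=29, a=1
  k=2: m=14, d=2, a=14
  k=3: m=14, d=29, a=1
  k=4: m=15, d=1, a=30
d=1 and a=2a₀=30 at k=4, so the next step gives (m, d) = (15, 29) again — its k=1 value — and the period has length 4.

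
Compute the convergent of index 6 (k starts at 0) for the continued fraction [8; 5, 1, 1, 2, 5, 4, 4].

5169/632

Using pₖ = aₖpₖ₋₁ + pₖ₋₂, qₖ = aₖqₖ₋₁ + qₖ₋₂ (with p₋₁=1, p₋₂=0, q₋₁=0, q₋₂=1):
  k=0: a=8, p=8, q=1
  k=1: a=5, p=41, q=5
  k=2: a=1, p=49, q=6
  k=3: a=1, p=90, q=11
  k=4: a=2, p=229, q=28
  k=5: a=5, p=1235, q=151
  k=6: a=4, p=5169, q=632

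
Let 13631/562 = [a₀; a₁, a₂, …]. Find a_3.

13

13631 = 24·562 + 143   →  a_0 = 24
562 = 3·143 + 133   →  a_1 = 3
143 = 1·133 + 10   →  a_2 = 1
133 = 13·10 + 3   →  a_3 = 13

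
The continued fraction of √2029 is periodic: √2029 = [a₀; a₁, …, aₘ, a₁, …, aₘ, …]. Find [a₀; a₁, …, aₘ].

a₀ = ⌊√2029⌋ = 45.
With m₀=0, d₀=1 and mₖ₊₁ = dₖaₖ − mₖ, dₖ₊₁ = (n − mₖ₊₁²)/dₖ, aₖ₊₁ = ⌊(a₀+mₖ₊₁)/dₖ₊₁⌋:
  k=1: m=45, d=4, a=22
  k=2: m=43, d=45, a=1
  k=3: m=2, d=45, a=1
  k=4: m=43, d=4, a=22
  k=5: m=45, d=1, a=90
d=1 and a=2a₀=90 at k=5, so the next step gives (m, d) = (45, 4) again — its k=1 value — and the period has length 5.

[45; 22, 1, 1, 22, 90]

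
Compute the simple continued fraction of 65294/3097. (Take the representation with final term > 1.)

65294 = 21*3097 + 257
3097 = 12*257 + 13
257 = 19*13 + 10
13 = 1*10 + 3
10 = 3*3 + 1
3 = 3*1 + 0  (stop)
So 65294/3097 = [21; 12, 19, 1, 3, 3].

[21; 12, 19, 1, 3, 3]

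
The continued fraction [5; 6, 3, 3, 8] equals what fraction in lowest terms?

2698/523

Fold from the inside: start with 8/1.
  3 + 1/8 = 25/8
  3 + 8/25 = 83/25
  6 + 25/83 = 523/83
  5 + 83/523 = 2698/523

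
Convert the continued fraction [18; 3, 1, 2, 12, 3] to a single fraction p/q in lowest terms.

7656/419

Fold from the inside: start with 3/1.
  12 + 1/3 = 37/3
  2 + 3/37 = 77/37
  1 + 37/77 = 114/77
  3 + 77/114 = 419/114
  18 + 114/419 = 7656/419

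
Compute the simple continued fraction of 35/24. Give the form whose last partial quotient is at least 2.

[1; 2, 5, 2]

35 = 1·24 + 11
24 = 2·11 + 2
11 = 5·2 + 1
2 = 2·1 + 0  (stop)
So 35/24 = [1; 2, 5, 2].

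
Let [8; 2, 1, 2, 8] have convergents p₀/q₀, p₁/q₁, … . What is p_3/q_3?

Using pₖ = aₖpₖ₋₁ + pₖ₋₂, qₖ = aₖqₖ₋₁ + qₖ₋₂ (with p₋₁=1, p₋₂=0, q₋₁=0, q₋₂=1):
  k=0: a=8, p=8, q=1
  k=1: a=2, p=17, q=2
  k=2: a=1, p=25, q=3
  k=3: a=2, p=67, q=8

67/8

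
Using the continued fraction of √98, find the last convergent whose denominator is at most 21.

99/10

√98 = [9; 1, 8, 1, 18, …] (period length 4).
Convergents:
  p_0/q_0 = 9/1
  p_1/q_1 = 10/1
  p_2/q_2 = 89/9
  p_3/q_3 = 99/10
  p_4/q_4 = 1871/189
q_3 = 10 ≤ 21 < 189 = q_4, so the answer is 99/10.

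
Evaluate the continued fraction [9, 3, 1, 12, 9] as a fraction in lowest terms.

4285/463

Using pₖ = aₖpₖ₋₁ + pₖ₋₂ and qₖ = aₖqₖ₋₁ + qₖ₋₂:
  k=0: a=9, p=9, q=1
  k=1: a=3, p=28, q=3
  k=2: a=1, p=37, q=4
  k=3: a=12, p=472, q=51
  k=4: a=9, p=4285, q=463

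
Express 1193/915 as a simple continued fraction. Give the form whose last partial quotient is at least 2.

1193 = 1·915 + 278
915 = 3·278 + 81
278 = 3·81 + 35
81 = 2·35 + 11
35 = 3·11 + 2
11 = 5·2 + 1
2 = 2·1 + 0  (stop)
So 1193/915 = [1; 3, 3, 2, 3, 5, 2].

[1; 3, 3, 2, 3, 5, 2]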